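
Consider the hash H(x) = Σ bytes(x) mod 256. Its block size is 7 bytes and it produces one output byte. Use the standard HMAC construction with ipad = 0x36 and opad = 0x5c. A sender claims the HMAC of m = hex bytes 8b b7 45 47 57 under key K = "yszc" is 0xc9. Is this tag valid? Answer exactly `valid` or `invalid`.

Key "yszc" = 79 73 7a 63 is 4 bytes ≤ B = 7; zero-pad to 7 bytes: K' = 79 73 7a 63 00 00 00.
K' ⊕ ipad = 4f 45 4c 55 36 36 36; K' ⊕ opad = 25 2f 26 3f 5c 5c 5c.
Inner hash: sum = 79+69+76+85+54+54+54+139+183+69+71+87 = 1020; mod 256 = 252 → fc.
Outer hash (recomputed tag): sum = 37+47+38+63+92+92+92+252 = 713; mod 256 = 201 → c9.
Recomputed tag = c9; claimed = c9 → match.

valid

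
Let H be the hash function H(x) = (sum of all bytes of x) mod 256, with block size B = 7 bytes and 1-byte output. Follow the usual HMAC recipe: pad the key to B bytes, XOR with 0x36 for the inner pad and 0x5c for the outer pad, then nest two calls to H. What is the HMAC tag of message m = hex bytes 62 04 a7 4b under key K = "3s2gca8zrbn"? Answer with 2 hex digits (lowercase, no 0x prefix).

30

Key "3s2gca8zrbn" = 33 73 32 67 63 61 38 7a 72 62 6e is 11 bytes > B = 7, so hash it first: H(key) = f7, then zero-pad to 7 bytes: K' = f7 00 00 00 00 00 00.
K' ⊕ ipad = c1 36 36 36 36 36 36.  K' ⊕ opad = ab 5c 5c 5c 5c 5c 5c.
Inner input = (K'⊕ipad) ∥ m = c1 36 36 36 36 36 36 ∥ 62 04 a7 4b.
Inner hash: sum = 193+54+54+54+54+54+54+98+4+167+75 = 861; mod 256 = 93 → 5d.
Outer input = (K'⊕opad) ∥ inner = ab 5c 5c 5c 5c 5c 5c ∥ 5d.
Outer hash (tag): sum = 171+92+92+92+92+92+92+93 = 816; mod 256 = 48 → 30.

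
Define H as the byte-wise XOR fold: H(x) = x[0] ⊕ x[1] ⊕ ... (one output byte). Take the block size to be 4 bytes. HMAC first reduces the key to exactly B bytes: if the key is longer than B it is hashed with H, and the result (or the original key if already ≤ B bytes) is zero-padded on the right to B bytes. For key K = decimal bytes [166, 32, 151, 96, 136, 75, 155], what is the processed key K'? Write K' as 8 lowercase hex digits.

|K| = 7 > B = 4, so first hash the key.
H(K): XOR a6⊕20⊕97⊕60⊕88⊕4b⊕9b = 29.
Zero-pad H(K) = 29 to 4 bytes: K' = 29 00 00 00.

29000000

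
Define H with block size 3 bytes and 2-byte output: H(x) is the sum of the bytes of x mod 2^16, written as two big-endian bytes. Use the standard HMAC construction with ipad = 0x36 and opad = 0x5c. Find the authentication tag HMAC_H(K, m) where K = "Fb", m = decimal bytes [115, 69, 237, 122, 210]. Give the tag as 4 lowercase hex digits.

Key "Fb" = 46 62 is 2 bytes ≤ B = 3; zero-pad to 3 bytes: K' = 46 62 00.
K' ⊕ ipad = 70 54 36.  K' ⊕ opad = 1a 3e 5c.
Inner input = (K'⊕ipad) ∥ m = 70 54 36 ∥ 73 45 ed 7a d2.
Inner hash: sum = 112+84+54+115+69+237+122+210 = 1003 → 03 eb.
Outer input = (K'⊕opad) ∥ inner = 1a 3e 5c ∥ 03 eb.
Outer hash (tag): sum = 26+62+92+3+235 = 418 → 01 a2.

01a2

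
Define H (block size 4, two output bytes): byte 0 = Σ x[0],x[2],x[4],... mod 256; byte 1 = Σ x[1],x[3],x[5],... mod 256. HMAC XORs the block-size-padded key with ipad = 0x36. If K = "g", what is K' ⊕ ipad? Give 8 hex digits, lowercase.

51363636

Key "g" = 67 is 1 byte ≤ B = 4; zero-pad to 4 bytes: K' = 67 00 00 00.
XOR each byte with 0x36: 67⊕36=51, 00⊕36=36, 00⊕36=36, 00⊕36=36.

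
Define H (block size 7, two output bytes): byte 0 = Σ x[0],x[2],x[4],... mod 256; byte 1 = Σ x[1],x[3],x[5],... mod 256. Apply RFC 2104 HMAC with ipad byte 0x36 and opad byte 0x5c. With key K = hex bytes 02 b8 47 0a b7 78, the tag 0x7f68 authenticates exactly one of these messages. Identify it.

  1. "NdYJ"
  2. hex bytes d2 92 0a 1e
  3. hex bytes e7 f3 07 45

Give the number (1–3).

1

Key hex bytes 02 b8 47 0a b7 78 is 6 bytes ≤ B = 7; zero-pad to 7 bytes: K' = 02 b8 47 0a b7 78 00.
K' ⊕ ipad = 34 8e 71 3c 81 4e 36; K' ⊕ opad = 5e e4 1b 56 eb 24 5c.
m1: inner = H(34 8e 71 3c 81 4e 36 4e 64 59 4a) = 0a bf; tag = H(5e e4 1b 56 eb 24 5c 0a bf) = 7f68 ← matches
m2: inner = H(34 8e 71 3c 81 4e 36 d2 92 0a 1e) = 0c f4; tag = H(5e e4 1b 56 eb 24 5c 0c f4) = b46a
m3: inner = H(34 8e 71 3c 81 4e 36 e7 f3 07 45) = 94 06; tag = H(5e e4 1b 56 eb 24 5c 94 06) = c6f2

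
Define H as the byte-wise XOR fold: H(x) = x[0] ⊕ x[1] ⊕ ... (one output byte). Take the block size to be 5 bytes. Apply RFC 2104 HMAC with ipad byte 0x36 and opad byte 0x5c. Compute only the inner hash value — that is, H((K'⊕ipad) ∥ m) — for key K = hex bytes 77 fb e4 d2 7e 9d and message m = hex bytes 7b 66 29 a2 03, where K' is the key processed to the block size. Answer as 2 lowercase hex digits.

Key hex bytes 77 fb e4 d2 7e 9d is 6 bytes > B = 5, so hash it first: H(key) = 59, then zero-pad to 5 bytes: K' = 59 00 00 00 00.
K' ⊕ ipad = 6f 36 36 36 36.
Inner input = 6f 36 36 36 36 ∥ 7b 66 29 a2 03.
Inner hash: XOR 6f⊕36⊕36⊕36⊕36⊕7b⊕66⊕29⊕a2⊕03 = fa.

fa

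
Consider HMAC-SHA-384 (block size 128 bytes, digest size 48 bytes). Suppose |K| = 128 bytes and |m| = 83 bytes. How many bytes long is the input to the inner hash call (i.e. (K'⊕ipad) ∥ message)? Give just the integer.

211

Key is 128 ≤ 128 bytes, zero-padded: |K'| = 128.
Inner input = (K'⊕ipad) ∥ m → 128 + 83 = 211 bytes.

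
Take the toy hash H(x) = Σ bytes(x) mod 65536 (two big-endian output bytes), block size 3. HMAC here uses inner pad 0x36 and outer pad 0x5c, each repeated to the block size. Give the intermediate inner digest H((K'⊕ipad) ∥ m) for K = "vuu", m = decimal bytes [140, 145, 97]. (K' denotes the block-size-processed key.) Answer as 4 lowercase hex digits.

Key "vuu" = 76 75 75 is exactly B = 3 bytes: K' = 76 75 75.
K' ⊕ ipad = 40 43 43.
Inner input = 40 43 43 ∥ 8c 91 61.
Inner hash: sum = 64+67+67+140+145+97 = 580 → 02 44.

0244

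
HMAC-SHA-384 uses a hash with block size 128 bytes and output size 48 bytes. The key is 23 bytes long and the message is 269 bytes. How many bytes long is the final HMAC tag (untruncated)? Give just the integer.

The tag is one SHA-384 digest: 48 bytes.

48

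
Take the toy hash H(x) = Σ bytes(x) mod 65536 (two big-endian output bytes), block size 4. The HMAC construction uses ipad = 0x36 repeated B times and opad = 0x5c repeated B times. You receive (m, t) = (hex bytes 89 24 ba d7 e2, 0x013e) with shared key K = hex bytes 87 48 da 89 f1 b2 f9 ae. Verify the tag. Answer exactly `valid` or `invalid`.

valid

Key hex bytes 87 48 da 89 f1 b2 f9 ae is 8 bytes > B = 4, so hash it first: H(key) = 05 7c, then zero-pad to 4 bytes: K' = 05 7c 00 00.
K' ⊕ ipad = 33 4a 36 36; K' ⊕ opad = 59 20 5c 5c.
Inner hash: sum = 51+74+54+54+137+36+186+215+226 = 1033 → 04 09.
Outer hash (recomputed tag): sum = 89+32+92+92+4+9 = 318 → 01 3e.
Recomputed tag = 013e; claimed = 013e → match.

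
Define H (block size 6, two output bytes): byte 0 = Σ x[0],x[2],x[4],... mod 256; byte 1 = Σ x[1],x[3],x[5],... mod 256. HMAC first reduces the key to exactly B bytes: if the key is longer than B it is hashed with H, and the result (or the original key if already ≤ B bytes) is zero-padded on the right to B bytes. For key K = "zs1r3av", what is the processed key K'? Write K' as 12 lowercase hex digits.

|K| = 7 > B = 6, so first hash the key.
H(K): even-index sum = 340 mod 256 = 84; odd-index sum = 326 mod 256 = 70 → 54 46.
Zero-pad H(K) = 54 46 to 6 bytes: K' = 54 46 00 00 00 00.

544600000000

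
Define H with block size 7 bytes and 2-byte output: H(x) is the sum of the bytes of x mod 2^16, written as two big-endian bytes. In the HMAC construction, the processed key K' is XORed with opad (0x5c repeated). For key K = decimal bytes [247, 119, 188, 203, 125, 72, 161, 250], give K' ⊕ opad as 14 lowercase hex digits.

59095c5c5c5c5c

Key decimal bytes [247, 119, 188, 203, 125, 72, 161, 250] = f7 77 bc cb 7d 48 a1 fa is 8 bytes > B = 7, so hash it first: H(key) = 05 55, then zero-pad to 7 bytes: K' = 05 55 00 00 00 00 00.
XOR each byte with 0x5c: 05⊕5c=59, 55⊕5c=09, 00⊕5c=5c, 00⊕5c=5c, 00⊕5c=5c, 00⊕5c=5c, 00⊕5c=5c.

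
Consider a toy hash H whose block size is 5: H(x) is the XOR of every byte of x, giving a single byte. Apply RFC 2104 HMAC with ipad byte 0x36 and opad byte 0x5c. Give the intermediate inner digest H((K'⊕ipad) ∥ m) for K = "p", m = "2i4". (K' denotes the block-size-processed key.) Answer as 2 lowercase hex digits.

Key "p" = 70 is 1 byte ≤ B = 5; zero-pad to 5 bytes: K' = 70 00 00 00 00.
K' ⊕ ipad = 46 36 36 36 36.
Inner input = 46 36 36 36 36 ∥ 32 69 34.
Inner hash: XOR 46⊕36⊕36⊕36⊕36⊕32⊕69⊕34 = 29.

29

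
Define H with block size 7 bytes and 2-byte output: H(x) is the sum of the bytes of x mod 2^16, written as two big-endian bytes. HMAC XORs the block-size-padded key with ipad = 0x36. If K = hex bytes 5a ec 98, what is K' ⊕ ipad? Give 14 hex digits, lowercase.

Key hex bytes 5a ec 98 is 3 bytes ≤ B = 7; zero-pad to 7 bytes: K' = 5a ec 98 00 00 00 00.
XOR each byte with 0x36: 5a⊕36=6c, ec⊕36=da, 98⊕36=ae, 00⊕36=36, 00⊕36=36, 00⊕36=36, 00⊕36=36.

6cdaae36363636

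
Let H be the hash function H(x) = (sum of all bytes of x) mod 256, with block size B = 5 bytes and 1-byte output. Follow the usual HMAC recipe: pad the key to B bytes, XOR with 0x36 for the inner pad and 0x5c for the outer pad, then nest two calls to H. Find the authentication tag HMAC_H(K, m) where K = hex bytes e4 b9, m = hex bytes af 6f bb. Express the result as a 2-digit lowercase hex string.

8d

Key hex bytes e4 b9 is 2 bytes ≤ B = 5; zero-pad to 5 bytes: K' = e4 b9 00 00 00.
K' ⊕ ipad = d2 8f 36 36 36.  K' ⊕ opad = b8 e5 5c 5c 5c.
Inner input = (K'⊕ipad) ∥ m = d2 8f 36 36 36 ∥ af 6f bb.
Inner hash: sum = 210+143+54+54+54+175+111+187 = 988; mod 256 = 220 → dc.
Outer input = (K'⊕opad) ∥ inner = b8 e5 5c 5c 5c ∥ dc.
Outer hash (tag): sum = 184+229+92+92+92+220 = 909; mod 256 = 141 → 8d.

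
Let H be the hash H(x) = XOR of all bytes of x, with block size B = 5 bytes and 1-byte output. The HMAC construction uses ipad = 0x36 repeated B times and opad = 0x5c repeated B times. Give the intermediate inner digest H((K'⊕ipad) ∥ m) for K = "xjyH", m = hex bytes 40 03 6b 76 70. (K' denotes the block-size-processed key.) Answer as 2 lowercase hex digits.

3b

Key "xjyH" = 78 6a 79 48 is 4 bytes ≤ B = 5; zero-pad to 5 bytes: K' = 78 6a 79 48 00.
K' ⊕ ipad = 4e 5c 4f 7e 36.
Inner input = 4e 5c 4f 7e 36 ∥ 40 03 6b 76 70.
Inner hash: XOR 4e⊕5c⊕4f⊕7e⊕36⊕40⊕03⊕6b⊕76⊕70 = 3b.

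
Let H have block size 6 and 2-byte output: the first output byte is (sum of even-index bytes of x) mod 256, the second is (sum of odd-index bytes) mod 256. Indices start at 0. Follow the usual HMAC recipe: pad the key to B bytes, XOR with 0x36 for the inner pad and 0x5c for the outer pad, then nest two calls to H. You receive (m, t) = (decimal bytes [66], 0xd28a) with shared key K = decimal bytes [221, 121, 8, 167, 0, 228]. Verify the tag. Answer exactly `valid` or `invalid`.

Key decimal bytes [221, 121, 8, 167, 0, 228] = dd 79 08 a7 00 e4 is exactly B = 6 bytes: K' = dd 79 08 a7 00 e4.
K' ⊕ ipad = eb 4f 3e 91 36 d2; K' ⊕ opad = 81 25 54 fb 5c b8.
Inner hash: even-index sum = 417 mod 256 = 161; odd-index sum = 434 mod 256 = 178 → a1 b2.
Outer hash (recomputed tag): even-index sum = 466 mod 256 = 210; odd-index sum = 650 mod 256 = 138 → d2 8a.
Recomputed tag = d28a; claimed = d28a → match.

valid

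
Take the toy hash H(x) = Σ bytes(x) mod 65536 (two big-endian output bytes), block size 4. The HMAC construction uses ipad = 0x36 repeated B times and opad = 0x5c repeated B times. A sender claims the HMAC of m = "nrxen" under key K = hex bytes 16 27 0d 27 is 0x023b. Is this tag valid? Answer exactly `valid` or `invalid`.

Key hex bytes 16 27 0d 27 is exactly B = 4 bytes: K' = 16 27 0d 27.
K' ⊕ ipad = 20 11 3b 11; K' ⊕ opad = 4a 7b 51 7b.
Inner hash: sum = 32+17+59+17+110+114+120+101+110 = 680 → 02 a8.
Outer hash (recomputed tag): sum = 74+123+81+123+2+168 = 571 → 02 3b.
Recomputed tag = 023b; claimed = 023b → match.

valid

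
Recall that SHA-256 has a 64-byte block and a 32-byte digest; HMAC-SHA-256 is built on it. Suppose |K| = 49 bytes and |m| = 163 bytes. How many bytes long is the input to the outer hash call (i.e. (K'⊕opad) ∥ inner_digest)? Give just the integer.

Key is 49 ≤ 64 bytes, zero-padded: |K'| = 64.
Outer input = (K'⊕opad) ∥ H(inner) → 64 + 32 = 96 bytes.

96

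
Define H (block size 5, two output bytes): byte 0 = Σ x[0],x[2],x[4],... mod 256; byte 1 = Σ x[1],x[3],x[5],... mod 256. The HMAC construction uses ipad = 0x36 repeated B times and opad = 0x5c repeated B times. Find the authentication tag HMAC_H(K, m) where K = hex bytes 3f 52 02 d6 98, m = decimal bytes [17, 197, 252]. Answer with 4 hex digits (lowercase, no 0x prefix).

Key hex bytes 3f 52 02 d6 98 is exactly B = 5 bytes: K' = 3f 52 02 d6 98.
K' ⊕ ipad = 09 64 34 e0 ae.  K' ⊕ opad = 63 0e 5e 8a c4.
Inner input = (K'⊕ipad) ∥ m = 09 64 34 e0 ae ∥ 11 c5 fc.
Inner hash: even-index sum = 432 mod 256 = 176; odd-index sum = 593 mod 256 = 81 → b0 51.
Outer input = (K'⊕opad) ∥ inner = 63 0e 5e 8a c4 ∥ b0 51.
Outer hash (tag): even-index sum = 470 mod 256 = 214; odd-index sum = 328 mod 256 = 72 → d6 48.

d648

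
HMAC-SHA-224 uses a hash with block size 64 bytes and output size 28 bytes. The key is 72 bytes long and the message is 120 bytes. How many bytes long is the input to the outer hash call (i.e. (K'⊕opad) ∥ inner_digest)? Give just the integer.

Key is 72 > 64 bytes, so it is hashed to 28 bytes then zero-padded to 64: |K'| = 64.
Outer input = (K'⊕opad) ∥ H(inner) → 64 + 28 = 92 bytes.

92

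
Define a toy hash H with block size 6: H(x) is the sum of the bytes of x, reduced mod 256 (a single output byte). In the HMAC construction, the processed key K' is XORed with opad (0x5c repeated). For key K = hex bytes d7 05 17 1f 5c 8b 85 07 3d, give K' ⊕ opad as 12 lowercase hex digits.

Key hex bytes d7 05 17 1f 5c 8b 85 07 3d is 9 bytes > B = 6, so hash it first: H(key) = c2, then zero-pad to 6 bytes: K' = c2 00 00 00 00 00.
XOR each byte with 0x5c: c2⊕5c=9e, 00⊕5c=5c, 00⊕5c=5c, 00⊕5c=5c, 00⊕5c=5c, 00⊕5c=5c.

9e5c5c5c5c5c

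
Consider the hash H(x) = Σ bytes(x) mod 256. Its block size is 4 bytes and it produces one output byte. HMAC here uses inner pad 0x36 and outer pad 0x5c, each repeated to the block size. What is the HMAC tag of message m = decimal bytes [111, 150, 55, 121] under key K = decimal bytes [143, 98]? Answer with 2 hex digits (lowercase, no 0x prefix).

f7

Key decimal bytes [143, 98] = 8f 62 is 2 bytes ≤ B = 4; zero-pad to 4 bytes: K' = 8f 62 00 00.
K' ⊕ ipad = b9 54 36 36.  K' ⊕ opad = d3 3e 5c 5c.
Inner input = (K'⊕ipad) ∥ m = b9 54 36 36 ∥ 6f 96 37 79.
Inner hash: sum = 185+84+54+54+111+150+55+121 = 814; mod 256 = 46 → 2e.
Outer input = (K'⊕opad) ∥ inner = d3 3e 5c 5c ∥ 2e.
Outer hash (tag): sum = 211+62+92+92+46 = 503; mod 256 = 247 → f7.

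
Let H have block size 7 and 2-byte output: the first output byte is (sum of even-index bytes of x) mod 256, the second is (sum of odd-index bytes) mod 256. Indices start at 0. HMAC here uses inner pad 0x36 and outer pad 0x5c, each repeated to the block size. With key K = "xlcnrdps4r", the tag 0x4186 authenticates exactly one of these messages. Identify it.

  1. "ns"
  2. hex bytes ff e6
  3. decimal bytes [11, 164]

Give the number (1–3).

Key "xlcnrdps4r" = 78 6c 63 6e 72 64 70 73 34 72 is 10 bytes > B = 7, so hash it first: H(key) = f1 23, then zero-pad to 7 bytes: K' = f1 23 00 00 00 00 00.
K' ⊕ ipad = c7 15 36 36 36 36 36; K' ⊕ opad = ad 7f 5c 5c 5c 5c 5c.
m1: inner = H(c7 15 36 36 36 36 36 6e 73) = dc ef; tag = H(ad 7f 5c 5c 5c 5c 5c dc ef) = b013
m2: inner = H(c7 15 36 36 36 36 36 ff e6) = 4f 80; tag = H(ad 7f 5c 5c 5c 5c 5c 4f 80) = 4186 ← matches
m3: inner = H(c7 15 36 36 36 36 36 0b a4) = 0d 8c; tag = H(ad 7f 5c 5c 5c 5c 5c 0d 8c) = 4d44

2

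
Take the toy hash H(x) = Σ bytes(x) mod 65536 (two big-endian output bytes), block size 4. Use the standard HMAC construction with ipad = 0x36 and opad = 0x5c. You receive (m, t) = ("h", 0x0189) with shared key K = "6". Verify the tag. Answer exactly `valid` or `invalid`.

valid

Key "6" = 36 is 1 byte ≤ B = 4; zero-pad to 4 bytes: K' = 36 00 00 00.
K' ⊕ ipad = 00 36 36 36; K' ⊕ opad = 6a 5c 5c 5c.
Inner hash: sum = 0+54+54+54+104 = 266 → 01 0a.
Outer hash (recomputed tag): sum = 106+92+92+92+1+10 = 393 → 01 89.
Recomputed tag = 0189; claimed = 0189 → match.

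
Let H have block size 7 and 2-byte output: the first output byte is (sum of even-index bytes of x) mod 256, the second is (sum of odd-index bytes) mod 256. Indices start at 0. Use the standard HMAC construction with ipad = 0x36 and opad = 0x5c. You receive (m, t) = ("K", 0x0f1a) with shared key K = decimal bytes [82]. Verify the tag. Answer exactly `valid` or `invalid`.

Key decimal bytes [82] = 52 is 1 byte ≤ B = 7; zero-pad to 7 bytes: K' = 52 00 00 00 00 00 00.
K' ⊕ ipad = 64 36 36 36 36 36 36; K' ⊕ opad = 0e 5c 5c 5c 5c 5c 5c.
Inner hash: even-index sum = 262 mod 256 = 6; odd-index sum = 237 mod 256 = 237 → 06 ed.
Outer hash (recomputed tag): even-index sum = 527 mod 256 = 15; odd-index sum = 282 mod 256 = 26 → 0f 1a.
Recomputed tag = 0f1a; claimed = 0f1a → match.

valid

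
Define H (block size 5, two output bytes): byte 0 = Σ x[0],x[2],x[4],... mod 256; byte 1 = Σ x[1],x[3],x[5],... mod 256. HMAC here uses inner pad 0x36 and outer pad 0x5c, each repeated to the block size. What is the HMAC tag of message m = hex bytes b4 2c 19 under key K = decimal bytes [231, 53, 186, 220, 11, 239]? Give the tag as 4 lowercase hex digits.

Key decimal bytes [231, 53, 186, 220, 11, 239] = e7 35 ba dc 0b ef is 6 bytes > B = 5, so hash it first: H(key) = ac 00, then zero-pad to 5 bytes: K' = ac 00 00 00 00.
K' ⊕ ipad = 9a 36 36 36 36.  K' ⊕ opad = f0 5c 5c 5c 5c.
Inner input = (K'⊕ipad) ∥ m = 9a 36 36 36 36 ∥ b4 2c 19.
Inner hash: even-index sum = 306 mod 256 = 50; odd-index sum = 313 mod 256 = 57 → 32 39.
Outer input = (K'⊕opad) ∥ inner = f0 5c 5c 5c 5c ∥ 32 39.
Outer hash (tag): even-index sum = 481 mod 256 = 225; odd-index sum = 234 mod 256 = 234 → e1 ea.

e1ea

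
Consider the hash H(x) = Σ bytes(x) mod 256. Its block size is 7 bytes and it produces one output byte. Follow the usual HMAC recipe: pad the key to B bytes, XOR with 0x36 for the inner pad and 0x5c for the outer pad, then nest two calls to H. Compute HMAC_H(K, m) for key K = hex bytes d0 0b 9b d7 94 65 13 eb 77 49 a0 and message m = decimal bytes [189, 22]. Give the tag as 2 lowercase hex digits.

c9

Key hex bytes d0 0b 9b d7 94 65 13 eb 77 49 a0 is 11 bytes > B = 7, so hash it first: H(key) = a4, then zero-pad to 7 bytes: K' = a4 00 00 00 00 00 00.
K' ⊕ ipad = 92 36 36 36 36 36 36.  K' ⊕ opad = f8 5c 5c 5c 5c 5c 5c.
Inner input = (K'⊕ipad) ∥ m = 92 36 36 36 36 36 36 ∥ bd 16.
Inner hash: sum = 146+54+54+54+54+54+54+189+22 = 681; mod 256 = 169 → a9.
Outer input = (K'⊕opad) ∥ inner = f8 5c 5c 5c 5c 5c 5c ∥ a9.
Outer hash (tag): sum = 248+92+92+92+92+92+92+169 = 969; mod 256 = 201 → c9.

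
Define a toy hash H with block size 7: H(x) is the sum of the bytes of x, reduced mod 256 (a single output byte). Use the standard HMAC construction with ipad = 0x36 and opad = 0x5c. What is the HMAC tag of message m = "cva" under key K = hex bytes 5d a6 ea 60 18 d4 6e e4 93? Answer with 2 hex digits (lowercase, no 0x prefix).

Key hex bytes 5d a6 ea 60 18 d4 6e e4 93 is 9 bytes > B = 7, so hash it first: H(key) = 1e, then zero-pad to 7 bytes: K' = 1e 00 00 00 00 00 00.
K' ⊕ ipad = 28 36 36 36 36 36 36.  K' ⊕ opad = 42 5c 5c 5c 5c 5c 5c.
Inner input = (K'⊕ipad) ∥ m = 28 36 36 36 36 36 36 ∥ 63 76 61.
Inner hash: sum = 40+54+54+54+54+54+54+99+118+97 = 678; mod 256 = 166 → a6.
Outer input = (K'⊕opad) ∥ inner = 42 5c 5c 5c 5c 5c 5c ∥ a6.
Outer hash (tag): sum = 66+92+92+92+92+92+92+166 = 784; mod 256 = 16 → 10.

10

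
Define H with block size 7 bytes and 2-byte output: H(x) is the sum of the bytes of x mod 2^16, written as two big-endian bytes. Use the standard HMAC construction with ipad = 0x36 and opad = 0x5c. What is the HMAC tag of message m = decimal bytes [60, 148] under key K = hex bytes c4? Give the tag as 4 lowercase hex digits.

02c9

Key hex bytes c4 is 1 byte ≤ B = 7; zero-pad to 7 bytes: K' = c4 00 00 00 00 00 00.
K' ⊕ ipad = f2 36 36 36 36 36 36.  K' ⊕ opad = 98 5c 5c 5c 5c 5c 5c.
Inner input = (K'⊕ipad) ∥ m = f2 36 36 36 36 36 36 ∥ 3c 94.
Inner hash: sum = 242+54+54+54+54+54+54+60+148 = 774 → 03 06.
Outer input = (K'⊕opad) ∥ inner = 98 5c 5c 5c 5c 5c 5c ∥ 03 06.
Outer hash (tag): sum = 152+92+92+92+92+92+92+3+6 = 713 → 02 c9.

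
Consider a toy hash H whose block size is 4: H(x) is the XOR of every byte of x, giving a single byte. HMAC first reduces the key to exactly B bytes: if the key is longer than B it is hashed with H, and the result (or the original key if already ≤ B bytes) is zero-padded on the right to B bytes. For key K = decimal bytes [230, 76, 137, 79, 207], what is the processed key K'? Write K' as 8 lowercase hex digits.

a3000000

|K| = 5 > B = 4, so first hash the key.
H(K): XOR e6⊕4c⊕89⊕4f⊕cf = a3.
Zero-pad H(K) = a3 to 4 bytes: K' = a3 00 00 00.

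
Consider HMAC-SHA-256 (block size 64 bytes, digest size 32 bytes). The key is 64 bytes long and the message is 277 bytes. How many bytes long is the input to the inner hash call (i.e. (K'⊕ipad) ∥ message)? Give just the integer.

Key is 64 ≤ 64 bytes, zero-padded: |K'| = 64.
Inner input = (K'⊕ipad) ∥ m → 64 + 277 = 341 bytes.

341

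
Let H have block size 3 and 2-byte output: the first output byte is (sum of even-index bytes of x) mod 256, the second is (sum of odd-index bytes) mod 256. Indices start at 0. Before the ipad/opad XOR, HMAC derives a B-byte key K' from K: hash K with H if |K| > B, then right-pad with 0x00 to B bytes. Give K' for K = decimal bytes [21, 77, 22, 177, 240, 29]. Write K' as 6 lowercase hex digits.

1b1b00

|K| = 6 > B = 3, so first hash the key.
H(K): even-index sum = 283 mod 256 = 27; odd-index sum = 283 mod 256 = 27 → 1b 1b.
Zero-pad H(K) = 1b 1b to 3 bytes: K' = 1b 1b 00.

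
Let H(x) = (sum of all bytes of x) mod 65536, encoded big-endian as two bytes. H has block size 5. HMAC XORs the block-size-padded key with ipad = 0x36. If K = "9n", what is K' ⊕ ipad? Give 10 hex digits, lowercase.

0f58363636

Key "9n" = 39 6e is 2 bytes ≤ B = 5; zero-pad to 5 bytes: K' = 39 6e 00 00 00.
XOR each byte with 0x36: 39⊕36=0f, 6e⊕36=58, 00⊕36=36, 00⊕36=36, 00⊕36=36.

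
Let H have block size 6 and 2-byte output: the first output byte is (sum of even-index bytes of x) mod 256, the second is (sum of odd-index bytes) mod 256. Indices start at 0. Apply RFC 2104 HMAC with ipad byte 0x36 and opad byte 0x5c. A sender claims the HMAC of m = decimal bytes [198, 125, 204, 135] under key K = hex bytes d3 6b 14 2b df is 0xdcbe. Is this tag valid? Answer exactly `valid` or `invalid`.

Key hex bytes d3 6b 14 2b df is 5 bytes ≤ B = 6; zero-pad to 6 bytes: K' = d3 6b 14 2b df 00.
K' ⊕ ipad = e5 5d 22 1d e9 36; K' ⊕ opad = 8f 37 48 77 83 5c.
Inner hash: even-index sum = 898 mod 256 = 130; odd-index sum = 436 mod 256 = 180 → 82 b4.
Outer hash (recomputed tag): even-index sum = 476 mod 256 = 220; odd-index sum = 446 mod 256 = 190 → dc be.
Recomputed tag = dcbe; claimed = dcbe → match.

valid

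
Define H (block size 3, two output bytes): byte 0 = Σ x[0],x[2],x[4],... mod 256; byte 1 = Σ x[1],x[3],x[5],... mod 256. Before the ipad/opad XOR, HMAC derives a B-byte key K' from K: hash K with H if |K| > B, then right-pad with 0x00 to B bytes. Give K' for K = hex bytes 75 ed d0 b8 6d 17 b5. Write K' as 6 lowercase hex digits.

67bc00

|K| = 7 > B = 3, so first hash the key.
H(K): even-index sum = 615 mod 256 = 103; odd-index sum = 444 mod 256 = 188 → 67 bc.
Zero-pad H(K) = 67 bc to 3 bytes: K' = 67 bc 00.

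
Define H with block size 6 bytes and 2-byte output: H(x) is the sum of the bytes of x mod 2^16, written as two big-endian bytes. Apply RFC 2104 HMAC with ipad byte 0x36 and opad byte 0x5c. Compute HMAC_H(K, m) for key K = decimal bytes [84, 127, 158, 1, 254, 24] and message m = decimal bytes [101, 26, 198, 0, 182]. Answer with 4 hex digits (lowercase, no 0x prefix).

Key decimal bytes [84, 127, 158, 1, 254, 24] = 54 7f 9e 01 fe 18 is exactly B = 6 bytes: K' = 54 7f 9e 01 fe 18.
K' ⊕ ipad = 62 49 a8 37 c8 2e.  K' ⊕ opad = 08 23 c2 5d a2 44.
Inner input = (K'⊕ipad) ∥ m = 62 49 a8 37 c8 2e ∥ 65 1a c6 00 b6.
Inner hash: sum = 98+73+168+55+200+46+101+26+198+0+182 = 1147 → 04 7b.
Outer input = (K'⊕opad) ∥ inner = 08 23 c2 5d a2 44 ∥ 04 7b.
Outer hash (tag): sum = 8+35+194+93+162+68+4+123 = 687 → 02 af.

02af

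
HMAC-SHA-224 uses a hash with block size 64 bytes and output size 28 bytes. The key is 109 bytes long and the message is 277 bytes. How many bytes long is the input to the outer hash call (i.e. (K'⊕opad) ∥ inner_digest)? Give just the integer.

Key is 109 > 64 bytes, so it is hashed to 28 bytes then zero-padded to 64: |K'| = 64.
Outer input = (K'⊕opad) ∥ H(inner) → 64 + 28 = 92 bytes.

92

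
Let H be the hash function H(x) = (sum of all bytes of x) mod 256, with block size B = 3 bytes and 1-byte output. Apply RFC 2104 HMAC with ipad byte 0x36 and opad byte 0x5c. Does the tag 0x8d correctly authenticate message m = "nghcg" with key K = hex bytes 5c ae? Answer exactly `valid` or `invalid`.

valid

Key hex bytes 5c ae is 2 bytes ≤ B = 3; zero-pad to 3 bytes: K' = 5c ae 00.
K' ⊕ ipad = 6a 98 36; K' ⊕ opad = 00 f2 5c.
Inner hash: sum = 106+152+54+110+103+104+99+103 = 831; mod 256 = 63 → 3f.
Outer hash (recomputed tag): sum = 0+242+92+63 = 397; mod 256 = 141 → 8d.
Recomputed tag = 8d; claimed = 8d → match.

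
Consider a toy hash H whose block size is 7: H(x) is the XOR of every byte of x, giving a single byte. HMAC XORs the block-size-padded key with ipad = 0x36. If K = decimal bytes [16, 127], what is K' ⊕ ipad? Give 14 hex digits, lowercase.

26493636363636

Key decimal bytes [16, 127] = 10 7f is 2 bytes ≤ B = 7; zero-pad to 7 bytes: K' = 10 7f 00 00 00 00 00.
XOR each byte with 0x36: 10⊕36=26, 7f⊕36=49, 00⊕36=36, 00⊕36=36, 00⊕36=36, 00⊕36=36, 00⊕36=36.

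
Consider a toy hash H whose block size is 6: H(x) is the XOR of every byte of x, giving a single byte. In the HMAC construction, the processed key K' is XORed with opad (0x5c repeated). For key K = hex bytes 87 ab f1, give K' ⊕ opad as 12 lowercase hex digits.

dbf7ad5c5c5c

Key hex bytes 87 ab f1 is 3 bytes ≤ B = 6; zero-pad to 6 bytes: K' = 87 ab f1 00 00 00.
XOR each byte with 0x5c: 87⊕5c=db, ab⊕5c=f7, f1⊕5c=ad, 00⊕5c=5c, 00⊕5c=5c, 00⊕5c=5c.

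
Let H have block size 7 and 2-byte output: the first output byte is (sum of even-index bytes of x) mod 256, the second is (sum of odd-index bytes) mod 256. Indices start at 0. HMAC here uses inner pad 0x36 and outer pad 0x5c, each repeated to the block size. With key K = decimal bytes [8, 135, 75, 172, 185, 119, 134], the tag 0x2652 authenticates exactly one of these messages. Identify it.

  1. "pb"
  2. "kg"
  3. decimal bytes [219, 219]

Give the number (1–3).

1

Key decimal bytes [8, 135, 75, 172, 185, 119, 134] = 08 87 4b ac b9 77 86 is exactly B = 7 bytes: K' = 08 87 4b ac b9 77 86.
K' ⊕ ipad = 3e b1 7d 9a 8f 41 b0; K' ⊕ opad = 54 db 17 f0 e5 2b da.
m1: inner = H(3e b1 7d 9a 8f 41 b0 70 62) = 5c fc; tag = H(54 db 17 f0 e5 2b da 5c fc) = 2652 ← matches
m2: inner = H(3e b1 7d 9a 8f 41 b0 6b 67) = 61 f7; tag = H(54 db 17 f0 e5 2b da 61 f7) = 2157
m3: inner = H(3e b1 7d 9a 8f 41 b0 db db) = d5 67; tag = H(54 db 17 f0 e5 2b da d5 67) = 91cb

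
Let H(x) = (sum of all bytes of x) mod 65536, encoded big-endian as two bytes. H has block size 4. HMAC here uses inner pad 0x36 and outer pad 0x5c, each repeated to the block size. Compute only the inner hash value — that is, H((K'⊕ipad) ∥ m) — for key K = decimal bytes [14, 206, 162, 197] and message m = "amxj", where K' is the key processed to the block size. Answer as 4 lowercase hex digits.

Key decimal bytes [14, 206, 162, 197] = 0e ce a2 c5 is exactly B = 4 bytes: K' = 0e ce a2 c5.
K' ⊕ ipad = 38 f8 94 f3.
Inner input = 38 f8 94 f3 ∥ 61 6d 78 6a.
Inner hash: sum = 56+248+148+243+97+109+120+106 = 1127 → 04 67.

0467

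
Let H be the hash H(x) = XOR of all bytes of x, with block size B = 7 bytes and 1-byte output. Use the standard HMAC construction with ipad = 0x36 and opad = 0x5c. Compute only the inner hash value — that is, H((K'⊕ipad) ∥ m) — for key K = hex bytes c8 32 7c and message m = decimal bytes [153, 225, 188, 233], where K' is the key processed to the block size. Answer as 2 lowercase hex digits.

9d

Key hex bytes c8 32 7c is 3 bytes ≤ B = 7; zero-pad to 7 bytes: K' = c8 32 7c 00 00 00 00.
K' ⊕ ipad = fe 04 4a 36 36 36 36.
Inner input = fe 04 4a 36 36 36 36 ∥ 99 e1 bc e9.
Inner hash: XOR fe⊕04⊕4a⊕36⊕36⊕36⊕36⊕99⊕e1⊕bc⊕e9 = 9d.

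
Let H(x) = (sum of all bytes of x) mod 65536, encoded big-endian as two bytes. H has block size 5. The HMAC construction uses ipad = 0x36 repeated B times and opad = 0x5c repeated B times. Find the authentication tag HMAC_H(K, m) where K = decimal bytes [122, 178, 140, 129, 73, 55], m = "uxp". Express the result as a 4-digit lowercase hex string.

Key decimal bytes [122, 178, 140, 129, 73, 55] = 7a b2 8c 81 49 37 is 6 bytes > B = 5, so hash it first: H(key) = 02 b9, then zero-pad to 5 bytes: K' = 02 b9 00 00 00.
K' ⊕ ipad = 34 8f 36 36 36.  K' ⊕ opad = 5e e5 5c 5c 5c.
Inner input = (K'⊕ipad) ∥ m = 34 8f 36 36 36 ∥ 75 78 70.
Inner hash: sum = 52+143+54+54+54+117+120+112 = 706 → 02 c2.
Outer input = (K'⊕opad) ∥ inner = 5e e5 5c 5c 5c ∥ 02 c2.
Outer hash (tag): sum = 94+229+92+92+92+2+194 = 795 → 03 1b.

031b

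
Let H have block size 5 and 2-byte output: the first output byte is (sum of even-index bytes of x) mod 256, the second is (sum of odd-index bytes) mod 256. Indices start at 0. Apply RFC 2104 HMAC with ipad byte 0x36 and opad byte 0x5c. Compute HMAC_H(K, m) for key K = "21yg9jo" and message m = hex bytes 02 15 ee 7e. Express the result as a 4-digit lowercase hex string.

211e

Key "21yg9jo" = 32 31 79 67 39 6a 6f is 7 bytes > B = 5, so hash it first: H(key) = 53 02, then zero-pad to 5 bytes: K' = 53 02 00 00 00.
K' ⊕ ipad = 65 34 36 36 36.  K' ⊕ opad = 0f 5e 5c 5c 5c.
Inner input = (K'⊕ipad) ∥ m = 65 34 36 36 36 ∥ 02 15 ee 7e.
Inner hash: even-index sum = 356 mod 256 = 100; odd-index sum = 346 mod 256 = 90 → 64 5a.
Outer input = (K'⊕opad) ∥ inner = 0f 5e 5c 5c 5c ∥ 64 5a.
Outer hash (tag): even-index sum = 289 mod 256 = 33; odd-index sum = 286 mod 256 = 30 → 21 1e.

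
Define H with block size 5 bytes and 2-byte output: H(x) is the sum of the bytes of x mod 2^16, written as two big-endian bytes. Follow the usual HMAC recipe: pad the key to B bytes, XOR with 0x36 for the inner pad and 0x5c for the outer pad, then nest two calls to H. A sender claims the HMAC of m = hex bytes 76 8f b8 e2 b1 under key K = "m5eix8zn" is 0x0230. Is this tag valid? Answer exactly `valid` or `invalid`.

Key "m5eix8zn" = 6d 35 65 69 78 38 7a 6e is 8 bytes > B = 5, so hash it first: H(key) = 03 08, then zero-pad to 5 bytes: K' = 03 08 00 00 00.
K' ⊕ ipad = 35 3e 36 36 36; K' ⊕ opad = 5f 54 5c 5c 5c.
Inner hash: sum = 53+62+54+54+54+118+143+184+226+177 = 1125 → 04 65.
Outer hash (recomputed tag): sum = 95+84+92+92+92+4+101 = 560 → 02 30.
Recomputed tag = 0230; claimed = 0230 → match.

valid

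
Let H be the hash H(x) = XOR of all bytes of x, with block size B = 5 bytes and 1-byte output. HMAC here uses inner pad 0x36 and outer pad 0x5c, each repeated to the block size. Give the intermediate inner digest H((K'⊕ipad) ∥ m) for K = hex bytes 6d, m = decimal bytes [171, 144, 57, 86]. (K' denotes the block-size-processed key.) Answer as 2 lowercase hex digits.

0f

Key hex bytes 6d is 1 byte ≤ B = 5; zero-pad to 5 bytes: K' = 6d 00 00 00 00.
K' ⊕ ipad = 5b 36 36 36 36.
Inner input = 5b 36 36 36 36 ∥ ab 90 39 56.
Inner hash: XOR 5b⊕36⊕36⊕36⊕36⊕ab⊕90⊕39⊕56 = 0f.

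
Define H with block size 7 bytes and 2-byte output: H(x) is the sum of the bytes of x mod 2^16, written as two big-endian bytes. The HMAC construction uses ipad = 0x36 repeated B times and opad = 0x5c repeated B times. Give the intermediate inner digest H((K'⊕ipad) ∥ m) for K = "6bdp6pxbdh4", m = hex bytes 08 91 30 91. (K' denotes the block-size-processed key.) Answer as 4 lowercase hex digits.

Key "6bdp6pxbdh4" = 36 62 64 70 36 70 78 62 64 68 34 is 11 bytes > B = 7, so hash it first: H(key) = 03 ec, then zero-pad to 7 bytes: K' = 03 ec 00 00 00 00 00.
K' ⊕ ipad = 35 da 36 36 36 36 36.
Inner input = 35 da 36 36 36 36 36 ∥ 08 91 30 91.
Inner hash: sum = 53+218+54+54+54+54+54+8+145+48+145 = 887 → 03 77.

0377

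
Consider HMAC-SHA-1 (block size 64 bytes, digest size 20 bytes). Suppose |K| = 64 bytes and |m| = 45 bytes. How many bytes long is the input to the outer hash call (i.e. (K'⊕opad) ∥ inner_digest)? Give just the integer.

Key is 64 ≤ 64 bytes, zero-padded: |K'| = 64.
Outer input = (K'⊕opad) ∥ H(inner) → 64 + 20 = 84 bytes.

84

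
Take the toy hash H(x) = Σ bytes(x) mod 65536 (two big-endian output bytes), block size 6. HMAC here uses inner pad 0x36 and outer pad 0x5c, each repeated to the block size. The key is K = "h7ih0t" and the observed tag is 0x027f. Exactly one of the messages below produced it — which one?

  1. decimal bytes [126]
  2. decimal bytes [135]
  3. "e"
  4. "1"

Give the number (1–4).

1

Key "h7ih0t" = 68 37 69 68 30 74 is exactly B = 6 bytes: K' = 68 37 69 68 30 74.
K' ⊕ ipad = 5e 01 5f 5e 06 42; K' ⊕ opad = 34 6b 35 34 6c 28.
m1: inner = H(5e 01 5f 5e 06 42 7e) = 01 e2; tag = H(34 6b 35 34 6c 28 01 e2) = 027f ← matches
m2: inner = H(5e 01 5f 5e 06 42 87) = 01 eb; tag = H(34 6b 35 34 6c 28 01 eb) = 0288
m3: inner = H(5e 01 5f 5e 06 42 65) = 01 c9; tag = H(34 6b 35 34 6c 28 01 c9) = 0266
m4: inner = H(5e 01 5f 5e 06 42 31) = 01 95; tag = H(34 6b 35 34 6c 28 01 95) = 0232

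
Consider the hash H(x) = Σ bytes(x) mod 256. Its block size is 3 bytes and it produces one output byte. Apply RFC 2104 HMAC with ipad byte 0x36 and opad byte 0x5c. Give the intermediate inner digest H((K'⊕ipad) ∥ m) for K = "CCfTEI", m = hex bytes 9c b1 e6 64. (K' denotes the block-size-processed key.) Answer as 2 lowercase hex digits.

fb

Key "CCfTEI" = 43 43 66 54 45 49 is 6 bytes > B = 3, so hash it first: H(key) = ce, then zero-pad to 3 bytes: K' = ce 00 00.
K' ⊕ ipad = f8 36 36.
Inner input = f8 36 36 ∥ 9c b1 e6 64.
Inner hash: sum = 248+54+54+156+177+230+100 = 1019; mod 256 = 251 → fb.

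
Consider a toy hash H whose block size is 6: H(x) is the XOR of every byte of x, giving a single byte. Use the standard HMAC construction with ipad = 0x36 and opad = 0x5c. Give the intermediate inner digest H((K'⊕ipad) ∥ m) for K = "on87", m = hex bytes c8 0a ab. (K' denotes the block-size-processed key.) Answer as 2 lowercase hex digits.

Key "on87" = 6f 6e 38 37 is 4 bytes ≤ B = 6; zero-pad to 6 bytes: K' = 6f 6e 38 37 00 00.
K' ⊕ ipad = 59 58 0e 01 36 36.
Inner input = 59 58 0e 01 36 36 ∥ c8 0a ab.
Inner hash: XOR 59⊕58⊕0e⊕01⊕36⊕36⊕c8⊕0a⊕ab = 67.

67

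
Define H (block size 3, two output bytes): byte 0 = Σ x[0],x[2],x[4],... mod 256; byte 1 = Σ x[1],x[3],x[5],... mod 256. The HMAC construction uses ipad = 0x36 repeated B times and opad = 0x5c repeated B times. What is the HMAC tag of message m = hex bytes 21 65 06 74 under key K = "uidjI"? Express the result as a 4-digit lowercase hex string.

Key "uidjI" = 75 69 64 6a 49 is 5 bytes > B = 3, so hash it first: H(key) = 22 d3, then zero-pad to 3 bytes: K' = 22 d3 00.
K' ⊕ ipad = 14 e5 36.  K' ⊕ opad = 7e 8f 5c.
Inner input = (K'⊕ipad) ∥ m = 14 e5 36 ∥ 21 65 06 74.
Inner hash: even-index sum = 291 mod 256 = 35; odd-index sum = 268 mod 256 = 12 → 23 0c.
Outer input = (K'⊕opad) ∥ inner = 7e 8f 5c ∥ 23 0c.
Outer hash (tag): even-index sum = 230 mod 256 = 230; odd-index sum = 178 mod 256 = 178 → e6 b2.

e6b2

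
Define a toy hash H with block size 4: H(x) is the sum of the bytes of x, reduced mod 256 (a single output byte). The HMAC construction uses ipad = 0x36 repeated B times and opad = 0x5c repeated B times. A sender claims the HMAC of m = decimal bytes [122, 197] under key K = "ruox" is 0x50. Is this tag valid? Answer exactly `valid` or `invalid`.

invalid

Key "ruox" = 72 75 6f 78 is exactly B = 4 bytes: K' = 72 75 6f 78.
K' ⊕ ipad = 44 43 59 4e; K' ⊕ opad = 2e 29 33 24.
Inner hash: sum = 68+67+89+78+122+197 = 621; mod 256 = 109 → 6d.
Outer hash (recomputed tag): sum = 46+41+51+36+109 = 283; mod 256 = 27 → 1b.
Recomputed tag = 1b; claimed = 50 → mismatch.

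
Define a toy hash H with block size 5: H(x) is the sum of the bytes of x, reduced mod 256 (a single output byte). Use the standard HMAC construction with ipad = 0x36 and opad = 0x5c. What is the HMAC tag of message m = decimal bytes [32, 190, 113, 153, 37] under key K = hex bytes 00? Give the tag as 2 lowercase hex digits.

Key hex bytes 00 is 1 byte ≤ B = 5; zero-pad to 5 bytes: K' = 00 00 00 00 00.
K' ⊕ ipad = 36 36 36 36 36.  K' ⊕ opad = 5c 5c 5c 5c 5c.
Inner input = (K'⊕ipad) ∥ m = 36 36 36 36 36 ∥ 20 be 71 99 25.
Inner hash: sum = 54+54+54+54+54+32+190+113+153+37 = 795; mod 256 = 27 → 1b.
Outer input = (K'⊕opad) ∥ inner = 5c 5c 5c 5c 5c ∥ 1b.
Outer hash (tag): sum = 92+92+92+92+92+27 = 487; mod 256 = 231 → e7.

e7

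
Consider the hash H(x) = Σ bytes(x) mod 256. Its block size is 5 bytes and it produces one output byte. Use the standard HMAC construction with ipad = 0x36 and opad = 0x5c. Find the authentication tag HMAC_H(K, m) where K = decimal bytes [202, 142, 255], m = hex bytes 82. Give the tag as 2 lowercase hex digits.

Key decimal bytes [202, 142, 255] = ca 8e ff is 3 bytes ≤ B = 5; zero-pad to 5 bytes: K' = ca 8e ff 00 00.
K' ⊕ ipad = fc b8 c9 36 36.  K' ⊕ opad = 96 d2 a3 5c 5c.
Inner input = (K'⊕ipad) ∥ m = fc b8 c9 36 36 ∥ 82.
Inner hash: sum = 252+184+201+54+54+130 = 875; mod 256 = 107 → 6b.
Outer input = (K'⊕opad) ∥ inner = 96 d2 a3 5c 5c ∥ 6b.
Outer hash (tag): sum = 150+210+163+92+92+107 = 814; mod 256 = 46 → 2e.

2e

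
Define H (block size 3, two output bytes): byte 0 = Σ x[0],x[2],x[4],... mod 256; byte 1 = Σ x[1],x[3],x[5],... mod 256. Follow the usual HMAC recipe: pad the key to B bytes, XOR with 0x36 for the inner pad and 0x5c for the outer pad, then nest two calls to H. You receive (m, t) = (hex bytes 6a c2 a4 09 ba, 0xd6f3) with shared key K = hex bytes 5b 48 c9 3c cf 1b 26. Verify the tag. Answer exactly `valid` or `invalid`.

invalid

Key hex bytes 5b 48 c9 3c cf 1b 26 is 7 bytes > B = 3, so hash it first: H(key) = 19 9f, then zero-pad to 3 bytes: K' = 19 9f 00.
K' ⊕ ipad = 2f a9 36; K' ⊕ opad = 45 c3 5c.
Inner hash: even-index sum = 304 mod 256 = 48; odd-index sum = 625 mod 256 = 113 → 30 71.
Outer hash (recomputed tag): even-index sum = 274 mod 256 = 18; odd-index sum = 243 mod 256 = 243 → 12 f3.
Recomputed tag = 12f3; claimed = d6f3 → mismatch.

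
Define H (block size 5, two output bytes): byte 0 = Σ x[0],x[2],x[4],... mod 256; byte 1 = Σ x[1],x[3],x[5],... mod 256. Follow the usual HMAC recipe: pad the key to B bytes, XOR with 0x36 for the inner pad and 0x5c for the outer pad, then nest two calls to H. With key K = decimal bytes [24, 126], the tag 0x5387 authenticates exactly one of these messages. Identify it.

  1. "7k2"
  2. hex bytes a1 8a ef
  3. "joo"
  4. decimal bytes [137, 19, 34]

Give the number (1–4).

Key decimal bytes [24, 126] = 18 7e is 2 bytes ≤ B = 5; zero-pad to 5 bytes: K' = 18 7e 00 00 00.
K' ⊕ ipad = 2e 48 36 36 36; K' ⊕ opad = 44 22 5c 5c 5c.
m1: inner = H(2e 48 36 36 36 37 6b 32) = 05 e7; tag = H(44 22 5c 5c 5c 05 e7) = e383
m2: inner = H(2e 48 36 36 36 a1 8a ef) = 24 0e; tag = H(44 22 5c 5c 5c 24 0e) = 0aa2
m3: inner = H(2e 48 36 36 36 6a 6f 6f) = 09 57; tag = H(44 22 5c 5c 5c 09 57) = 5387 ← matches
m4: inner = H(2e 48 36 36 36 89 13 22) = ad 29; tag = H(44 22 5c 5c 5c ad 29) = 252b

3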